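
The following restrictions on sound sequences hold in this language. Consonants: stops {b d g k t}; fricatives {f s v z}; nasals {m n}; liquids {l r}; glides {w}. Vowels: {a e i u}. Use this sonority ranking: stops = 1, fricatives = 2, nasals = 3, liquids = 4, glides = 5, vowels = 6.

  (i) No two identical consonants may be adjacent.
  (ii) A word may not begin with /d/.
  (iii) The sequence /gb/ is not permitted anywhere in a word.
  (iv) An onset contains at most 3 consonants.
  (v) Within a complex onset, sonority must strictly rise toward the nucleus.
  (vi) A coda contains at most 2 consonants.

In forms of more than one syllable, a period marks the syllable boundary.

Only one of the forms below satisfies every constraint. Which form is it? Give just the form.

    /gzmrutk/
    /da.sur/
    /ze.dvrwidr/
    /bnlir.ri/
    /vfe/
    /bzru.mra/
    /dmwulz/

/bzru.mra/

/gzmrutk/ — violates constraint (iv): syllable 1 onset /gzmr/ has 4 consonants (> 3) → illicit
/da.sur/ — violates constraint (ii): word begins with /d/ → illicit
/ze.dvrwidr/ — violates constraint (iv): syllable 2 onset /dvrw/ has 4 consonants (> 3) → illicit
/bnlir.ri/ — violates constraint (i): adjacent identical consonants /rr/ → illicit
/vfe/ — violates constraint (v): syllable 1 onset /vf/: /v/ (fricative, 2) → /f/ (fricative, 2) does not rise → illicit
/bzru.mra/ — σ1 onset /bzr/ (1→2→4 rises), coda /∅/ ok; σ2 onset /mr/ (3→4 rises), coda /∅/ ok → licit
/dmwulz/ — violates constraint (ii): word begins with /d/ → illicit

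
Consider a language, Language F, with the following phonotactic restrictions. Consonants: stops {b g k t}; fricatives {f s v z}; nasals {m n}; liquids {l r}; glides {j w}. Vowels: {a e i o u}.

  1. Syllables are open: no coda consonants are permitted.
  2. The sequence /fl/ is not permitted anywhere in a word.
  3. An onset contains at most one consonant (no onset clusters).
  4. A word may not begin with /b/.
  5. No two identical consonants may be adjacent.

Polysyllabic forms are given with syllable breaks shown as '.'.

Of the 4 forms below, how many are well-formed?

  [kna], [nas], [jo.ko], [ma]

2

[kna] — violates constraint 3: syllable 1 onset /kn/ has 2 consonants (> 1) → ill-formed
[nas] — violates constraint 1: syllable 1 coda /s/ has 1 consonant (> 0) → ill-formed
[jo.ko] — σ1 onset /j/, coda /∅/ ok; σ2 onset /k/, coda /∅/ ok → well-formed
[ma] — σ1 onset /m/, coda /∅/ ok → well-formed
Well-formed: [jo.ko], [ma] → 2.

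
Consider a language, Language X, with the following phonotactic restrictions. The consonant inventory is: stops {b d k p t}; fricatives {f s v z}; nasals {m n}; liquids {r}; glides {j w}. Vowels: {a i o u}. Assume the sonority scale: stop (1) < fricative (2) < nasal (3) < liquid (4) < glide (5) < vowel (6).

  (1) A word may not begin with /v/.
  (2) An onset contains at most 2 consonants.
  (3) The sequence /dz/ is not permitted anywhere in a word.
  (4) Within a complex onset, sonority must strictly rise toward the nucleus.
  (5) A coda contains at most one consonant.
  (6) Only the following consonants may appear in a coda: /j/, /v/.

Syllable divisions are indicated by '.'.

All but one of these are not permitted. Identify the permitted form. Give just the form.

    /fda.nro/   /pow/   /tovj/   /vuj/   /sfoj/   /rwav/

/rwav/

/fda.nro/ — violates constraint 4: syllable 1 onset /fd/: /f/ (fricative, 2) → /d/ (stop, 1) does not rise → not permitted
/pow/ — violates constraint 6: syllable 1 coda contains /w/, which is not a licensed coda consonant → not permitted
/tovj/ — violates constraint 5: syllable 1 coda /vj/ has 2 consonants (> 1) → not permitted
/vuj/ — violates constraint 1: word begins with /v/ → not permitted
/sfoj/ — violates constraint 4: syllable 1 onset /sf/: /s/ (fricative, 2) → /f/ (fricative, 2) does not rise → not permitted
/rwav/ — σ1 onset /rw/ (4→5 rises), coda /v/ ok → permitted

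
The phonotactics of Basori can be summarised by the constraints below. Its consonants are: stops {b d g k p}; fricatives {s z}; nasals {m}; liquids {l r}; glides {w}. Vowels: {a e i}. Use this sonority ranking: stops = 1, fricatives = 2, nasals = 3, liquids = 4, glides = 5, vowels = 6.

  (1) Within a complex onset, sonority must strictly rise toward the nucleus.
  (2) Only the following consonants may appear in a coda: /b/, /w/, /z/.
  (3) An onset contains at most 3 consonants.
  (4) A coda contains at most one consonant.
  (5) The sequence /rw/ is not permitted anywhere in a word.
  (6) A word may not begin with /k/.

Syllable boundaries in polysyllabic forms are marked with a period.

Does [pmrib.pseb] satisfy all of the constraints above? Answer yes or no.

yes

[pmrib.pseb] — σ1 onset /pmr/ (1→3→4 rises), coda /b/ ok; σ2 onset /ps/ (1→2 rises), coda /b/ ok → well-formed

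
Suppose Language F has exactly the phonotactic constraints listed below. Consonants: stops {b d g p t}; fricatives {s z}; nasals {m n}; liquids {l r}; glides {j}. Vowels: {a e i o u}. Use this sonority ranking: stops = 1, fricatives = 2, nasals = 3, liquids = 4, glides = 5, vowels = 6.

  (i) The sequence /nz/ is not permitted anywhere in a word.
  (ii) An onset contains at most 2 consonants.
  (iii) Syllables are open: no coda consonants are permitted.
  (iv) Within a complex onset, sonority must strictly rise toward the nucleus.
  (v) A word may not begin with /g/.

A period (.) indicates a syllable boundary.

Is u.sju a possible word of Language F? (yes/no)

yes

u.sju — σ1 onset /∅/, coda /∅/ ok; σ2 onset /sj/ (2→5 rises), coda /∅/ ok → licit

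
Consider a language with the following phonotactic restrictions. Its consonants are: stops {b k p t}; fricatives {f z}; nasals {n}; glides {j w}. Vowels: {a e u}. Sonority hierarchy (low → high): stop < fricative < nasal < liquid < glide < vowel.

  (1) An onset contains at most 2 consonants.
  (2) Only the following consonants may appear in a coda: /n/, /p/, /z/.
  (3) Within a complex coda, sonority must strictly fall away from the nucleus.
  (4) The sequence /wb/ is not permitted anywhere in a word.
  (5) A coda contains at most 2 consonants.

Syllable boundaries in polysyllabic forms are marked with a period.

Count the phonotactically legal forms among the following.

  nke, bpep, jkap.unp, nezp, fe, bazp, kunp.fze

7

nke — σ1 onset /nk/ (2C), coda /∅/ ok → phonotactically legal
bpep — σ1 onset /bp/ (2C), coda /p/ ok → phonotactically legal
jkap.unp — σ1 onset /jk/ (2C), coda /p/ ok; σ2 onset /∅/, coda /np/ (3→1 falls) ok → phonotactically legal
nezp — σ1 onset /n/, coda /zp/ (2→1 falls) ok → phonotactically legal
fe — σ1 onset /f/, coda /∅/ ok → phonotactically legal
bazp — σ1 onset /b/, coda /zp/ (2→1 falls) ok → phonotactically legal
kunp.fze — σ1 onset /k/, coda /np/ (3→1 falls) ok; σ2 onset /fz/ (2C), coda /∅/ ok → phonotactically legal
Phonotactically legal: nke, bpep, jkap.unp, nezp, fe, bazp, kunp.fze → 7.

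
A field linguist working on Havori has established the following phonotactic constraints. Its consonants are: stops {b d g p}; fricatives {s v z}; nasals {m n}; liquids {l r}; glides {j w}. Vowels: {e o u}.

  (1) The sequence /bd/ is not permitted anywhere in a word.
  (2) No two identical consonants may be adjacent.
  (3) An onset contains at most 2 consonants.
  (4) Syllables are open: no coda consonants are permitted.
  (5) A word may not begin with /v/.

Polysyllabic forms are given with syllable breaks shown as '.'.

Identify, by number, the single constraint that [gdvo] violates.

[gdvo]: syllable 1 onset /gdv/ has 3 consonants (> 2).
This is a violation of constraint 3: "An onset contains at most 2 consonants."
The remaining constraints (1, 2, 4, 5) are satisfied.

3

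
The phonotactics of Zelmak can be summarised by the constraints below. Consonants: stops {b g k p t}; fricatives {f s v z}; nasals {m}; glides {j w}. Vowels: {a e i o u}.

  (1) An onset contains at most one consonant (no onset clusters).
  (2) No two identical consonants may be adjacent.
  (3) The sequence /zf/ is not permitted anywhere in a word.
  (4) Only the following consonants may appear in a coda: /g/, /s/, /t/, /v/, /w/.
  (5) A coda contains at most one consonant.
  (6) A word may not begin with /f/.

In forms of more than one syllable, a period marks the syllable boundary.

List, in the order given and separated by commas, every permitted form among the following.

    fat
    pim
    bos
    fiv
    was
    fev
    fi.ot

bos, was

fat — violates constraint 6: word begins with /f/ → not permitted
pim — violates constraint 4: syllable 1 coda contains /m/, which is not a licensed coda consonant → not permitted
bos — σ1 onset /b/, coda /s/ ok → permitted
fiv — violates constraint 6: word begins with /f/ → not permitted
was — σ1 onset /w/, coda /s/ ok → permitted
fev — violates constraint 6: word begins with /f/ → not permitted
fi.ot — violates constraint 6: word begins with /f/ → not permitted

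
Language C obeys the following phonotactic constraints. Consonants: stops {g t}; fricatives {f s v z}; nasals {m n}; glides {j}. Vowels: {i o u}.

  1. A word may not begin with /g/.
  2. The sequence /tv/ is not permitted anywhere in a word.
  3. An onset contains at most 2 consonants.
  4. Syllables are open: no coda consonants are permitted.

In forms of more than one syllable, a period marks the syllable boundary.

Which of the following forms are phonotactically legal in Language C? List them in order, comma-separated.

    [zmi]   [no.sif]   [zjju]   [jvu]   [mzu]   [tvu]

[zmi], [jvu], [mzu]

[zmi] — σ1 onset /zm/ (2C), coda /∅/ ok → phonotactically legal
[no.sif] — violates constraint 4: syllable 2 coda /f/ has 1 consonant (> 0) → phonotactically illegal
[zjju] — violates constraint 3: syllable 1 onset /zjj/ has 3 consonants (> 2) → phonotactically illegal
[jvu] — σ1 onset /jv/ (2C), coda /∅/ ok → phonotactically legal
[mzu] — σ1 onset /mz/ (2C), coda /∅/ ok → phonotactically legal
[tvu] — violates constraint 2: contains banned sequence /tv/ → phonotactically illegal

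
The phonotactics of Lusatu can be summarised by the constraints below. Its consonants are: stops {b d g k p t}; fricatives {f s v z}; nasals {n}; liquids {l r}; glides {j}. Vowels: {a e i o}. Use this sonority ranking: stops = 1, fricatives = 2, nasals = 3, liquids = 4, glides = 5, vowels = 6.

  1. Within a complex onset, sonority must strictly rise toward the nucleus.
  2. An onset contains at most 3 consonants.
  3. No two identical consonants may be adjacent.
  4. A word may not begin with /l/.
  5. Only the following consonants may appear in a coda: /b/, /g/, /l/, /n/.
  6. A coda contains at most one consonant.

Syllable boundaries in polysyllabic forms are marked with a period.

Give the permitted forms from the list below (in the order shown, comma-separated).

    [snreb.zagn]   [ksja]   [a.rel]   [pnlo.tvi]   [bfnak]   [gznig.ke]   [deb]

[ksja], [a.rel], [pnlo.tvi], [gznig.ke], [deb]

[snreb.zagn] — violates constraint 6: syllable 2 coda /gn/ has 2 consonants (> 1) → not permitted
[ksja] — σ1 onset /ksj/ (1→2→5 rises), coda /∅/ ok → permitted
[a.rel] — σ1 onset /∅/, coda /∅/ ok; σ2 onset /r/, coda /l/ ok → permitted
[pnlo.tvi] — σ1 onset /pnl/ (1→3→4 rises), coda /∅/ ok; σ2 onset /tv/ (1→2 rises), coda /∅/ ok → permitted
[bfnak] — violates constraint 5: syllable 1 coda contains /k/, which is not a licensed coda consonant → not permitted
[gznig.ke] — σ1 onset /gzn/ (1→2→3 rises), coda /g/ ok; σ2 onset /k/, coda /∅/ ok → permitted
[deb] — σ1 onset /d/, coda /b/ ok → permitted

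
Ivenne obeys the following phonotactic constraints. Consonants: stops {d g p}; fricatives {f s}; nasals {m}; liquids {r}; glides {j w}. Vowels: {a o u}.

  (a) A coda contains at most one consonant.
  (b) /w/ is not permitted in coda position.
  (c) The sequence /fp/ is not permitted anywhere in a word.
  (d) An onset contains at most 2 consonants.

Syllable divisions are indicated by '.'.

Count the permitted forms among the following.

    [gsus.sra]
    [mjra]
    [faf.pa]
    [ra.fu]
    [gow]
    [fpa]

2

[gsus.sra] — σ1 onset /gs/ (2C), coda /s/ ok; σ2 onset /sr/ (2C), coda /∅/ ok → permitted
[mjra] — violates constraint (d): syllable 1 onset /mjr/ has 3 consonants (> 2) → not permitted
[faf.pa] — violates constraint (c): contains banned sequence /fp/ → not permitted
[ra.fu] — σ1 onset /r/, coda /∅/ ok; σ2 onset /f/, coda /∅/ ok → permitted
[gow] — violates constraint (b): syllable 1 coda contains /w/ → not permitted
[fpa] — violates constraint (c): contains banned sequence /fp/ → not permitted
Permitted: [gsus.sra], [ra.fu] → 2.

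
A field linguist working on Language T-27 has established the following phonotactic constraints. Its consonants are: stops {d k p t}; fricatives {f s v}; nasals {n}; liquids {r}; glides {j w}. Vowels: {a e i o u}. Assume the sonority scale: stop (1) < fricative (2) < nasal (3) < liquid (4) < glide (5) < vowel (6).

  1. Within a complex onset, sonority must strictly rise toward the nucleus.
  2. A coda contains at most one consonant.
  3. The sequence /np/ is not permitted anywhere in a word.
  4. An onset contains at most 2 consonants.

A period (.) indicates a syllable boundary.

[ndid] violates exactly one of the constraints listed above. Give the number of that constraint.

1

[ndid]: syllable 1 onset /nd/: /n/ (nasal, 3) → /d/ (stop, 1) does not rise.
This is a violation of constraint 1: "Within a complex onset, sonority must strictly rise toward the nucleus."
The remaining constraints (2, 3, 4) are satisfied.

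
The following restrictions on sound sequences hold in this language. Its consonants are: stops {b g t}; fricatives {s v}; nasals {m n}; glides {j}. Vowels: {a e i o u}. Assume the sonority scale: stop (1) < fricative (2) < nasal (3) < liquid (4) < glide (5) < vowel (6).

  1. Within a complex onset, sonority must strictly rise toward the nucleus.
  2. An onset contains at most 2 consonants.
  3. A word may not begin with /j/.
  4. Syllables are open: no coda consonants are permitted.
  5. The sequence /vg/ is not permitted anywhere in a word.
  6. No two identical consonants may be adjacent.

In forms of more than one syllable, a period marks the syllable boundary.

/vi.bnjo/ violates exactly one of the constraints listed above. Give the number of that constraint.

/vi.bnjo/: syllable 2 onset /bnj/ has 3 consonants (> 2).
This is a violation of constraint 2: "An onset contains at most 2 consonants."
The remaining constraints (1, 3, 4, 5, 6) are satisfied.

2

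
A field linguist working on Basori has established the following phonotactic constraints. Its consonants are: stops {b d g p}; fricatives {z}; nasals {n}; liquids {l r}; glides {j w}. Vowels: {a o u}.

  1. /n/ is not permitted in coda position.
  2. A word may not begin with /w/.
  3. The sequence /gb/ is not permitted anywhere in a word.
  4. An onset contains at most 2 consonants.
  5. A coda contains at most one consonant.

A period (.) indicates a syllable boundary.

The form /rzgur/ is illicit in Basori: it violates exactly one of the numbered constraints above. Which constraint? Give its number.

4

/rzgur/: syllable 1 onset /rzg/ has 3 consonants (> 2).
This is a violation of constraint 4: "An onset contains at most 2 consonants."
The remaining constraints (1, 2, 3, 5) are satisfied.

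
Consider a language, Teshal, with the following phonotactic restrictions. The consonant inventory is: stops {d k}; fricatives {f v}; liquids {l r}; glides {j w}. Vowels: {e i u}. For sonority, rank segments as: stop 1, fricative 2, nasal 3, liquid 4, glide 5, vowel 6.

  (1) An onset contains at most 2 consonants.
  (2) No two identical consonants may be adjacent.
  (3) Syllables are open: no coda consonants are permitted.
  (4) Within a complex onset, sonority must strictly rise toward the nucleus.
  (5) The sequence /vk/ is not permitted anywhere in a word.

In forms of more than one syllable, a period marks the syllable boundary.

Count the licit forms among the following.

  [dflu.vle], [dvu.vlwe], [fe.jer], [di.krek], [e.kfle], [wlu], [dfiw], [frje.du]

[dflu.vle] — violates constraint 1: syllable 1 onset /dfl/ has 3 consonants (> 2) → illicit
[dvu.vlwe] — violates constraint 1: syllable 2 onset /vlw/ has 3 consonants (> 2) → illicit
[fe.jer] — violates constraint 3: syllable 2 coda /r/ has 1 consonant (> 0) → illicit
[di.krek] — violates constraint 3: syllable 2 coda /k/ has 1 consonant (> 0) → illicit
[e.kfle] — violates constraint 1: syllable 2 onset /kfl/ has 3 consonants (> 2) → illicit
[wlu] — violates constraint 4: syllable 1 onset /wl/: /w/ (glide, 5) → /l/ (liquid, 4) does not rise → illicit
[dfiw] — violates constraint 3: syllable 1 coda /w/ has 1 consonant (> 0) → illicit
[frje.du] — violates constraint 1: syllable 1 onset /frj/ has 3 consonants (> 2) → illicit
No form is licit → 0.

0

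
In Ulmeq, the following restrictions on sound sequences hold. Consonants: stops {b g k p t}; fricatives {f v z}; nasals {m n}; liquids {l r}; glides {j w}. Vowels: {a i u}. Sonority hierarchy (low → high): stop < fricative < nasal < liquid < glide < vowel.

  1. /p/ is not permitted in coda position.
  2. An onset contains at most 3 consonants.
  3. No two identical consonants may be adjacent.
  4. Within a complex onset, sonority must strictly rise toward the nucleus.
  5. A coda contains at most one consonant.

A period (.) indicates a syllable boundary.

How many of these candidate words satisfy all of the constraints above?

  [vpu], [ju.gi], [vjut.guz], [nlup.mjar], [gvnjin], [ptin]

2

[vpu] — violates constraint 4: syllable 1 onset /vp/: /v/ (fricative, 2) → /p/ (stop, 1) does not rise → ill-formed
[ju.gi] — σ1 onset /j/, coda /∅/ ok; σ2 onset /g/, coda /∅/ ok → well-formed
[vjut.guz] — σ1 onset /vj/ (2→5 rises), coda /t/ ok; σ2 onset /g/, coda /z/ ok → well-formed
[nlup.mjar] — violates constraint 1: syllable 1 coda contains /p/ → ill-formed
[gvnjin] — violates constraint 2: syllable 1 onset /gvnj/ has 4 consonants (> 3) → ill-formed
[ptin] — violates constraint 4: syllable 1 onset /pt/: /p/ (stop, 1) → /t/ (stop, 1) does not rise → ill-formed
Well-formed: [ju.gi], [vjut.guz] → 2.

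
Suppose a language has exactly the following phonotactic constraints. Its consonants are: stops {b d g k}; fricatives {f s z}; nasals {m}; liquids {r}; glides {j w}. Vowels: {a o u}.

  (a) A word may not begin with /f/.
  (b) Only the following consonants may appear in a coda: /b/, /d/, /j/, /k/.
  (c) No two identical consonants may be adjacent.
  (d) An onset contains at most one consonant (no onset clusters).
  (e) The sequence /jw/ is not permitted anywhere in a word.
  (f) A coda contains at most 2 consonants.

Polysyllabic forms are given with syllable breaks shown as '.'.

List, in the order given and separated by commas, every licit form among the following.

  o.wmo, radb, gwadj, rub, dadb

o.wmo — violates constraint (d): syllable 2 onset /wm/ has 2 consonants (> 1) → illicit
radb — σ1 onset /r/, coda /db/ (2C) ok → licit
gwadj — violates constraint (d): syllable 1 onset /gw/ has 2 consonants (> 1) → illicit
rub — σ1 onset /r/, coda /b/ ok → licit
dadb — σ1 onset /d/, coda /db/ (2C) ok → licit

radb, rub, dadb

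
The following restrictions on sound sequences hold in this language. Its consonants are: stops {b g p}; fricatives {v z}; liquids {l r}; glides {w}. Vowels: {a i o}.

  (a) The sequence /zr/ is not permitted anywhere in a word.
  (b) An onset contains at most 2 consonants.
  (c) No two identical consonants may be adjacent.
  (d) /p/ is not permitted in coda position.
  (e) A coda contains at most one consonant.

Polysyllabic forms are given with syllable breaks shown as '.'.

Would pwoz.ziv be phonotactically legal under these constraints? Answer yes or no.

no

pwoz.ziv — violates constraint (c): adjacent identical consonants /zz/ → phonotactically illegal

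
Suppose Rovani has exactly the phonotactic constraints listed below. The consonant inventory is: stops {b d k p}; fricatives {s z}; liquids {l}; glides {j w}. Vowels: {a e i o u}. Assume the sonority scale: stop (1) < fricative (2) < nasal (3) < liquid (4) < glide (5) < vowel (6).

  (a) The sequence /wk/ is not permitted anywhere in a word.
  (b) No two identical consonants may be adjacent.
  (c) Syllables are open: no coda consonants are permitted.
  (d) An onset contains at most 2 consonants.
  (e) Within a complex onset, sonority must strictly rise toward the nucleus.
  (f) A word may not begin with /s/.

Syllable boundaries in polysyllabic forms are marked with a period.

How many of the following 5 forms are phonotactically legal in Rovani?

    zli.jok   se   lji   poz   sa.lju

1

zli.jok — violates constraint (c): syllable 2 coda /k/ has 1 consonant (> 0) → phonotactically illegal
se — violates constraint (f): word begins with /s/ → phonotactically illegal
lji — σ1 onset /lj/ (4→5 rises), coda /∅/ ok → phonotactically legal
poz — violates constraint (c): syllable 1 coda /z/ has 1 consonant (> 0) → phonotactically illegal
sa.lju — violates constraint (f): word begins with /s/ → phonotactically illegal
Phonotactically legal: lji → 1.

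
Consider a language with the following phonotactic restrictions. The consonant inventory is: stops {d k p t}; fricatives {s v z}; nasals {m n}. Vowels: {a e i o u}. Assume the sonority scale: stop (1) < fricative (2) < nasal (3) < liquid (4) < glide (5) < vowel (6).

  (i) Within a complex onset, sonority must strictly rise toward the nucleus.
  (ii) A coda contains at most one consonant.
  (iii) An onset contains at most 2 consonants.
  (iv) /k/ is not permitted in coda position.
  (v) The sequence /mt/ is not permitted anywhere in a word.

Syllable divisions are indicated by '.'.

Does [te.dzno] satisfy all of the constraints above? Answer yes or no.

no

[te.dzno] — violates constraint (iii): syllable 2 onset /dzn/ has 3 consonants (> 2) → not permitted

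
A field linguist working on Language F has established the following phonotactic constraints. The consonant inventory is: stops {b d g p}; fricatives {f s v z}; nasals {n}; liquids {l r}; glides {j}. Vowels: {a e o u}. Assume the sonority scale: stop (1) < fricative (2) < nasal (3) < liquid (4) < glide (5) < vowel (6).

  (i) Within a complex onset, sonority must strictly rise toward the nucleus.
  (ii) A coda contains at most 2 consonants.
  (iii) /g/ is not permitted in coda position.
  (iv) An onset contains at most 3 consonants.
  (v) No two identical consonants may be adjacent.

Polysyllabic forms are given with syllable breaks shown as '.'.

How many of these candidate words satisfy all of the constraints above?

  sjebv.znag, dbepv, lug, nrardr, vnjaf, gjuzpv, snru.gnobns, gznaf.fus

sjebv.znag — violates constraint (iii): syllable 2 coda contains /g/ → not permitted
dbepv — violates constraint (i): syllable 1 onset /db/: /d/ (stop, 1) → /b/ (stop, 1) does not rise → not permitted
lug — violates constraint (iii): syllable 1 coda contains /g/ → not permitted
nrardr — violates constraint (ii): syllable 1 coda /rdr/ has 3 consonants (> 2) → not permitted
vnjaf — σ1 onset /vnj/ (2→3→5 rises), coda /f/ ok → permitted
gjuzpv — violates constraint (ii): syllable 1 coda /zpv/ has 3 consonants (> 2) → not permitted
snru.gnobns — violates constraint (ii): syllable 2 coda /bns/ has 3 consonants (> 2) → not permitted
gznaf.fus — violates constraint (v): adjacent identical consonants /ff/ → not permitted
Permitted: vnjaf → 1.

1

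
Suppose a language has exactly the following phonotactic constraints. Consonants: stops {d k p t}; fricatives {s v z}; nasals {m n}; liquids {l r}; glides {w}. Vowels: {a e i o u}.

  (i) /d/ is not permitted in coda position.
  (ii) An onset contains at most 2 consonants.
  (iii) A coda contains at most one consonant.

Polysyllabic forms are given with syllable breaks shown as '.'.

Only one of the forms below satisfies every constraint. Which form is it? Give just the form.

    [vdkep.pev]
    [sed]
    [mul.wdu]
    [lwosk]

[mul.wdu]

[vdkep.pev] — violates constraint (ii): syllable 1 onset /vdk/ has 3 consonants (> 2) → not permitted
[sed] — violates constraint (i): syllable 1 coda contains /d/ → not permitted
[mul.wdu] — σ1 onset /m/, coda /l/ ok; σ2 onset /wd/ (2C), coda /∅/ ok → permitted
[lwosk] — violates constraint (iii): syllable 1 coda /sk/ has 2 consonants (> 1) → not permitted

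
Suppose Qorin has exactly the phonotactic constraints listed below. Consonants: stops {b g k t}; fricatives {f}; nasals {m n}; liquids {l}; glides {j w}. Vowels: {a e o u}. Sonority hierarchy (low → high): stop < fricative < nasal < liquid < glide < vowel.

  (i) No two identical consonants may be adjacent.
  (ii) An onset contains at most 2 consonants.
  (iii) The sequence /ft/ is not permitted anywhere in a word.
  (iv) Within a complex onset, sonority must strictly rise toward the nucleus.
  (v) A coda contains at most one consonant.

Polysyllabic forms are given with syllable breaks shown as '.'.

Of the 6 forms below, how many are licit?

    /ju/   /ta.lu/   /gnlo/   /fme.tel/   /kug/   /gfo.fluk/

/ju/ — σ1 onset /j/, coda /∅/ ok → licit
/ta.lu/ — σ1 onset /t/, coda /∅/ ok; σ2 onset /l/, coda /∅/ ok → licit
/gnlo/ — violates constraint (ii): syllable 1 onset /gnl/ has 3 consonants (> 2) → illicit
/fme.tel/ — σ1 onset /fm/ (2→3 rises), coda /∅/ ok; σ2 onset /t/, coda /l/ ok → licit
/kug/ — σ1 onset /k/, coda /g/ ok → licit
/gfo.fluk/ — σ1 onset /gf/ (1→2 rises), coda /∅/ ok; σ2 onset /fl/ (2→4 rises), coda /k/ ok → licit
Licit: /ju/, /ta.lu/, /fme.tel/, /kug/, /gfo.fluk/ → 5.

5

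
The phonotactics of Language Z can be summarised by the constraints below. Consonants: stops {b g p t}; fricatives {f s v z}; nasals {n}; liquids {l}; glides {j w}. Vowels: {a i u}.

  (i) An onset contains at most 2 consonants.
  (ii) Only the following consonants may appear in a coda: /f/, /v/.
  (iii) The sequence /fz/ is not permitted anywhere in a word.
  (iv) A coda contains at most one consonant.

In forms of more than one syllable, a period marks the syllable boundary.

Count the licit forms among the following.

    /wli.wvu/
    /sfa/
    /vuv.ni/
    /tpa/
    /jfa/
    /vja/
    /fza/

6

/wli.wvu/ — σ1 onset /wl/ (2C), coda /∅/ ok; σ2 onset /wv/ (2C), coda /∅/ ok → licit
/sfa/ — σ1 onset /sf/ (2C), coda /∅/ ok → licit
/vuv.ni/ — σ1 onset /v/, coda /v/ ok; σ2 onset /n/, coda /∅/ ok → licit
/tpa/ — σ1 onset /tp/ (2C), coda /∅/ ok → licit
/jfa/ — σ1 onset /jf/ (2C), coda /∅/ ok → licit
/vja/ — σ1 onset /vj/ (2C), coda /∅/ ok → licit
/fza/ — violates constraint (iii): contains banned sequence /fz/ → illicit
Licit: /wli.wvu/, /sfa/, /vuv.ni/, /tpa/, /jfa/, /vja/ → 6.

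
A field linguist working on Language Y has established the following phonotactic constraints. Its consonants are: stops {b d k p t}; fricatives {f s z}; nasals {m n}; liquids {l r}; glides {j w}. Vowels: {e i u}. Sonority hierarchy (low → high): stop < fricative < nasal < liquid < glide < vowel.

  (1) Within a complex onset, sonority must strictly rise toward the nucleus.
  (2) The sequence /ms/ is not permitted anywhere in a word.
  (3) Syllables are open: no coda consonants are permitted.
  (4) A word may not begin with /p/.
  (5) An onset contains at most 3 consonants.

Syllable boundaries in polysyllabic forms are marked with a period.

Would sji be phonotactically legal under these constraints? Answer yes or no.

sji — σ1 onset /sj/ (2→5 rises), coda /∅/ ok → phonotactically legal

yes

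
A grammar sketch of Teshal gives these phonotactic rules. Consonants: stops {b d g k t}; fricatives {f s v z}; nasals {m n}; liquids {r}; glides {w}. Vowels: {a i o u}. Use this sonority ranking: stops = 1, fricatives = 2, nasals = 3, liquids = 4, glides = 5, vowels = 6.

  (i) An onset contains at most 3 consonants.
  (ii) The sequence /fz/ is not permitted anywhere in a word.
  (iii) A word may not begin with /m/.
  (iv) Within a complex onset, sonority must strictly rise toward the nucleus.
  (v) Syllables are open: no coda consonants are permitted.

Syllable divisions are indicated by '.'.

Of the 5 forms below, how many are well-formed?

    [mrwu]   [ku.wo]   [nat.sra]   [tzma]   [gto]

2

[mrwu] — violates constraint (iii): word begins with /m/ → ill-formed
[ku.wo] — σ1 onset /k/, coda /∅/ ok; σ2 onset /w/, coda /∅/ ok → well-formed
[nat.sra] — violates constraint (v): syllable 1 coda /t/ has 1 consonant (> 0) → ill-formed
[tzma] — σ1 onset /tzm/ (1→2→3 rises), coda /∅/ ok → well-formed
[gto] — violates constraint (iv): syllable 1 onset /gt/: /g/ (stop, 1) → /t/ (stop, 1) does not rise → ill-formed
Well-formed: [ku.wo], [tzma] → 2.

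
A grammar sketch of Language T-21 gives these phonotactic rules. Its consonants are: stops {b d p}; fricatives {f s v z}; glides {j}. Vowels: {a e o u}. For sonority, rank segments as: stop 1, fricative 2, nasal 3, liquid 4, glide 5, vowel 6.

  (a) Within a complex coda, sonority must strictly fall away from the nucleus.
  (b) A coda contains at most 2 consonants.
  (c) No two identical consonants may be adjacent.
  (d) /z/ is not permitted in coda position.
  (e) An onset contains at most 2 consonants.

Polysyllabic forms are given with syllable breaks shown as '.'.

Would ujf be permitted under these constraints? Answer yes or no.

ujf — σ1 onset /∅/, coda /jf/ (5→2 falls) ok → permitted

yes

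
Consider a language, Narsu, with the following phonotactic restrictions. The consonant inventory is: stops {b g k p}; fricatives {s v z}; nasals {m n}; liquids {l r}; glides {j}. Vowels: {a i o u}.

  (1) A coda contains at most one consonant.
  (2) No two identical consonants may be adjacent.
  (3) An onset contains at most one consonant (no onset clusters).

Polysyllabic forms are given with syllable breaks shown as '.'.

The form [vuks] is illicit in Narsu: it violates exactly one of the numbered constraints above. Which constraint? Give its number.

1

[vuks]: syllable 1 coda /ks/ has 2 consonants (> 1).
This is a violation of constraint 1: "A coda contains at most one consonant."
The remaining constraints (2, 3) are satisfied.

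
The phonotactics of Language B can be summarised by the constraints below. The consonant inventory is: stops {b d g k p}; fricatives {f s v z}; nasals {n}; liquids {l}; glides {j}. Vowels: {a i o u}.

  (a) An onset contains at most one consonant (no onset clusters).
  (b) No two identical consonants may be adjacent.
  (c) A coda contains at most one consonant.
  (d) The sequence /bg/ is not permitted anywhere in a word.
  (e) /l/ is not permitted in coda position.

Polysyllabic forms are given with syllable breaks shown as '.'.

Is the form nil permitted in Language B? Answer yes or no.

no

nil — violates constraint (e): syllable 1 coda contains /l/ → not permitted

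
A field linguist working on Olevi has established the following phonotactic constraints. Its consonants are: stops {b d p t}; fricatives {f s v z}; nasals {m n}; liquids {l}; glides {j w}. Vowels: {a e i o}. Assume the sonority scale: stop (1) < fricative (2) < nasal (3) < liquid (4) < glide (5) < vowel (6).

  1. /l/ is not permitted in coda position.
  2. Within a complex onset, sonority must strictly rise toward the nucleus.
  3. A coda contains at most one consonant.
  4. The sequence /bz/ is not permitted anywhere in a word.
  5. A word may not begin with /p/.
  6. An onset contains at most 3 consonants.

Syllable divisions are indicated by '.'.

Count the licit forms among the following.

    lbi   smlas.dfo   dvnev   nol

lbi — violates constraint 2: syllable 1 onset /lb/: /l/ (liquid, 4) → /b/ (stop, 1) does not rise → illicit
smlas.dfo — σ1 onset /sml/ (2→3→4 rises), coda /s/ ok; σ2 onset /df/ (1→2 rises), coda /∅/ ok → licit
dvnev — σ1 onset /dvn/ (1→2→3 rises), coda /v/ ok → licit
nol — violates constraint 1: syllable 1 coda contains /l/ → illicit
Licit: smlas.dfo, dvnev → 2.

2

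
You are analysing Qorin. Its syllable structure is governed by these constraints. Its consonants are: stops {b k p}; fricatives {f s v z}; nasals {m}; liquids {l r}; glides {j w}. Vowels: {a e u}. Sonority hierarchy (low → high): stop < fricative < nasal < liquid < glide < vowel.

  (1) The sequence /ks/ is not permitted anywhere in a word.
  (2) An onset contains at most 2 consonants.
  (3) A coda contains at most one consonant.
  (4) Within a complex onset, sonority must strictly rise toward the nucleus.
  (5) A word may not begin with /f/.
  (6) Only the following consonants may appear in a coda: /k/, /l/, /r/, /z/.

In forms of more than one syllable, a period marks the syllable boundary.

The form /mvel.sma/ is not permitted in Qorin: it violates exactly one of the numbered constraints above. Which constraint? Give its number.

/mvel.sma/: syllable 1 onset /mv/: /m/ (nasal, 3) → /v/ (fricative, 2) does not rise.
This is a violation of constraint 4: "Within a complex onset, sonority must strictly rise toward the nucleus."
The remaining constraints (1, 2, 3, 5, 6) are satisfied.

4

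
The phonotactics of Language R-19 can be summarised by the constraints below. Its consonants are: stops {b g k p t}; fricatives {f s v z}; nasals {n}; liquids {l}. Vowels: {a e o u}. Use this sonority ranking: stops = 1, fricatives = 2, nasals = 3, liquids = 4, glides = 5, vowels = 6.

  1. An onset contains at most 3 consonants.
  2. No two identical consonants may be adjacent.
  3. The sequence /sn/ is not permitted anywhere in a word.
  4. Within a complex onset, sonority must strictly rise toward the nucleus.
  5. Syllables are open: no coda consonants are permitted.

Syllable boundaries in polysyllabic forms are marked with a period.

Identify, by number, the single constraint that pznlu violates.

1

pznlu: syllable 1 onset /pznl/ has 4 consonants (> 3).
This is a violation of constraint 1: "An onset contains at most 3 consonants."
The remaining constraints (2, 3, 4, 5) are satisfied.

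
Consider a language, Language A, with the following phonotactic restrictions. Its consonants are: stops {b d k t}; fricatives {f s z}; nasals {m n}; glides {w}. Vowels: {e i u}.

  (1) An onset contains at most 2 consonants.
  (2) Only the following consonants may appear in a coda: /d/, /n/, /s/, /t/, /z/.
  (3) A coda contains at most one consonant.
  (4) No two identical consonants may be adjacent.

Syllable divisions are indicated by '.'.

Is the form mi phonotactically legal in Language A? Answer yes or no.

yes

mi — σ1 onset /m/, coda /∅/ ok → phonotactically legal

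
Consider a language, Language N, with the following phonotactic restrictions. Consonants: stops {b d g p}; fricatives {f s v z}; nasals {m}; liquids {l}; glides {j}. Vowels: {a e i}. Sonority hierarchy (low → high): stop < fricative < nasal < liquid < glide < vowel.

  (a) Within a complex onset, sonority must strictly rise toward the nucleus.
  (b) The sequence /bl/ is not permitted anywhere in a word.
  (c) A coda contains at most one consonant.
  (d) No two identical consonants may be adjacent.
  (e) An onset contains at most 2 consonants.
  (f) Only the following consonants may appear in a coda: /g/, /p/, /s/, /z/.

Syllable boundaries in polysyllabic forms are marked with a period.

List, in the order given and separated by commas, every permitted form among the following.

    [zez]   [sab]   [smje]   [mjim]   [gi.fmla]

[zez]

[zez] — σ1 onset /z/, coda /z/ ok → permitted
[sab] — violates constraint (f): syllable 1 coda contains /b/, which is not a licensed coda consonant → not permitted
[smje] — violates constraint (e): syllable 1 onset /smj/ has 3 consonants (> 2) → not permitted
[mjim] — violates constraint (f): syllable 1 coda contains /m/, which is not a licensed coda consonant → not permitted
[gi.fmla] — violates constraint (e): syllable 2 onset /fml/ has 3 consonants (> 2) → not permitted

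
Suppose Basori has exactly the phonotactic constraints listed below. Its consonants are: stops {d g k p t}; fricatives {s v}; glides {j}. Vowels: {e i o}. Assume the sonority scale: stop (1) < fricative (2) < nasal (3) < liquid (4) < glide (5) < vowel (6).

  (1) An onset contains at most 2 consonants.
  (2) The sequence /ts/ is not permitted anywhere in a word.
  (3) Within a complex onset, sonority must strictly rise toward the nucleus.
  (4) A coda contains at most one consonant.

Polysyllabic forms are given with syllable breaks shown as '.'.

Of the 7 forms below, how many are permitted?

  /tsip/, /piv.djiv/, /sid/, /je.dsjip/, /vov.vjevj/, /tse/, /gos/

/tsip/ — violates constraint 2: contains banned sequence /ts/ → not permitted
/piv.djiv/ — σ1 onset /p/, coda /v/ ok; σ2 onset /dj/ (1→5 rises), coda /v/ ok → permitted
/sid/ — σ1 onset /s/, coda /d/ ok → permitted
/je.dsjip/ — violates constraint 1: syllable 2 onset /dsj/ has 3 consonants (> 2) → not permitted
/vov.vjevj/ — violates constraint 4: syllable 2 coda /vj/ has 2 consonants (> 1) → not permitted
/tse/ — violates constraint 2: contains banned sequence /ts/ → not permitted
/gos/ — σ1 onset /g/, coda /s/ ok → permitted
Permitted: /piv.djiv/, /sid/, /gos/ → 3.

3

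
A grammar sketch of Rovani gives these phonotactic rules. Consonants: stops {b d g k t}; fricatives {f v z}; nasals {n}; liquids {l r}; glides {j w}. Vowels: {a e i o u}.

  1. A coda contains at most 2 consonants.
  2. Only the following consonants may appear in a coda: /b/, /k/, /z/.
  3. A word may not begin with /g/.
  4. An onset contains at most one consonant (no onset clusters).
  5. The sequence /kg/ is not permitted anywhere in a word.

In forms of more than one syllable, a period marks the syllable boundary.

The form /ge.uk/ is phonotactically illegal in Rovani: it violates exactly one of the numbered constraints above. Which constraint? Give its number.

3

/ge.uk/: word begins with /g/.
This is a violation of constraint 3: "A word may not begin with /g/."
The remaining constraints (1, 2, 4, 5) are satisfied.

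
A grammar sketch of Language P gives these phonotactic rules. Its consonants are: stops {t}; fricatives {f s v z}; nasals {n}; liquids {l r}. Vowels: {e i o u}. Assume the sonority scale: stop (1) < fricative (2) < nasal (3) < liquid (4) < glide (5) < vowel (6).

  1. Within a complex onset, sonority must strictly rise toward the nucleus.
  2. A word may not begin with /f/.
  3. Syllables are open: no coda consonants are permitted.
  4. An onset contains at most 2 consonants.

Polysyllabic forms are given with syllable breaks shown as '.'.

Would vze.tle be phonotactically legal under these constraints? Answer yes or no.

no

vze.tle — violates constraint 1: syllable 1 onset /vz/: /v/ (fricative, 2) → /z/ (fricative, 2) does not rise → phonotactically illegal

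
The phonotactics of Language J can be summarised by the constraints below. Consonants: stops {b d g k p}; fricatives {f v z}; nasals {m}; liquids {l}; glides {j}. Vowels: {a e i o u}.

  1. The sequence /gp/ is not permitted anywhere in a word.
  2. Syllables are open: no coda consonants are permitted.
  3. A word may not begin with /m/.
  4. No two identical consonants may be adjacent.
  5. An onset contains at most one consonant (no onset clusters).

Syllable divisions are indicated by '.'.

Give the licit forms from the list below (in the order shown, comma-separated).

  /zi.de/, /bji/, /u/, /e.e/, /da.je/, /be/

/zi.de/, /u/, /e.e/, /da.je/, /be/

/zi.de/ — σ1 onset /z/, coda /∅/ ok; σ2 onset /d/, coda /∅/ ok → licit
/bji/ — violates constraint 5: syllable 1 onset /bj/ has 2 consonants (> 1) → illicit
/u/ — σ1 onset /∅/, coda /∅/ ok → licit
/e.e/ — σ1 onset /∅/, coda /∅/ ok; σ2 onset /∅/, coda /∅/ ok → licit
/da.je/ — σ1 onset /d/, coda /∅/ ok; σ2 onset /j/, coda /∅/ ok → licit
/be/ — σ1 onset /b/, coda /∅/ ok → licit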